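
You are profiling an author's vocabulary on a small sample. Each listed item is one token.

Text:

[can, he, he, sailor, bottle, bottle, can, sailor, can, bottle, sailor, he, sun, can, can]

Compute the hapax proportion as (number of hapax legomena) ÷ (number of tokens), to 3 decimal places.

0.067

Frequencies: can:5, he:3, sailor:3, bottle:3, sun:1
Hapax count = 1; token count = 15.
Ratio = 1 / 15 = 0.067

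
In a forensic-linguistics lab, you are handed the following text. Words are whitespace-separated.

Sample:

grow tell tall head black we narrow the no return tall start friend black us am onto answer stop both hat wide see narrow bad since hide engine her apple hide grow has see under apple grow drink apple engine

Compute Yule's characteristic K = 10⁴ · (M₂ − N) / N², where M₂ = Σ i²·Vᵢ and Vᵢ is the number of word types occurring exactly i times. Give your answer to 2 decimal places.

150.00

Frequencies: grow:3, apple:3, tall:2, black:2, narrow:2, see:2, hide:2, engine:2, tell:1, head:1, we:1, the:1, no:1, return:1, start:1, friend:1, us:1, am:1, onto:1, answer:1, … (10 more, each freq 1)
N = 40. Frequency spectrum: V_1=22, V_2=6, V_3=2
M₂ = 1²·22 + 2²·6 + 3²·2 = 64
K = 10000 × (64 − 40) / 40² = 150.00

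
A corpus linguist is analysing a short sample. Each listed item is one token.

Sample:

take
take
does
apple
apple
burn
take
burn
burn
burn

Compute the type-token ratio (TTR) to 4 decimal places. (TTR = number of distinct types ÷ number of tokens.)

0.4000

N = 10 tokens, V = 4 types.
TTR = V / N = 4 / 10 = 0.4000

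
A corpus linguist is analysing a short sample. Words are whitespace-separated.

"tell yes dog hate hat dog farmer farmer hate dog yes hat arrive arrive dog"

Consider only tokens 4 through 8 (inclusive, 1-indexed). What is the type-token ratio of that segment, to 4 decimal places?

0.8000

Segment tokens 4–8: hate, hat, dog, farmer, farmer
Segment N = 5, segment V = 4.
TTR = 4 / 5 = 0.8000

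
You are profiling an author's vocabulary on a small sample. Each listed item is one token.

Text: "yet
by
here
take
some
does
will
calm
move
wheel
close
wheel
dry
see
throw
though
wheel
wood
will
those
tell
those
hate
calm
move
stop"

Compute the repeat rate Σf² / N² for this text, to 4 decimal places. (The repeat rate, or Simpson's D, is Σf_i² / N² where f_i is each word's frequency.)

Frequencies: wheel:3, will:2, calm:2, move:2, those:2, yet:1, by:1, here:1, take:1, some:1, does:1, close:1, dry:1, see:1, throw:1, though:1, wood:1, tell:1, hate:1, stop:1
Σf² = 40; N² = 676
Repeat rate = 40 / 676 = 0.0592

0.0592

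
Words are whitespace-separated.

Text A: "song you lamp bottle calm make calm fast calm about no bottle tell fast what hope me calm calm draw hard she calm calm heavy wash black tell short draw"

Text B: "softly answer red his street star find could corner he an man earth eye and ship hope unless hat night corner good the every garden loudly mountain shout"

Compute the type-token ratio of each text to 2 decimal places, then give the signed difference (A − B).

TTR(A) = 20/30 = 0.67
TTR(B) = 27/28 = 0.96
Difference = 0.67 − 0.96 = -0.29

-0.29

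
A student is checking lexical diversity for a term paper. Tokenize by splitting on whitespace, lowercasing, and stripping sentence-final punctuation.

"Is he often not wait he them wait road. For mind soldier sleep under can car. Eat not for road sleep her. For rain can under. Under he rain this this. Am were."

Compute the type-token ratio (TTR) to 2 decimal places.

0.61

N = 33 tokens, V = 20 types.
TTR = V / N = 20 / 33 = 0.61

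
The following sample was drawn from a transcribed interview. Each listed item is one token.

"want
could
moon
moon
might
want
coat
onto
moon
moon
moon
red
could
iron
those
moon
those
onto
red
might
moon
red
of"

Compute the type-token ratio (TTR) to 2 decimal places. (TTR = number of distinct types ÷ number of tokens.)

0.43

N = 23 tokens, V = 10 types.
TTR = V / N = 10 / 23 = 0.43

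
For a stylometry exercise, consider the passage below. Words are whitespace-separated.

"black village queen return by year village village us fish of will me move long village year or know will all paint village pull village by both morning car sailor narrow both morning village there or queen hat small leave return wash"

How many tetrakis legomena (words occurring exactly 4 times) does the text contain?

0

Frequencies: village:7, queen:2, return:2, by:2, year:2, will:2, or:2, both:2, morning:2, black:1, us:1, fish:1, of:1, me:1, move:1, long:1, know:1, all:1, paint:1, pull:1, … (8 more, each freq 1)
Words with frequency 4: (none)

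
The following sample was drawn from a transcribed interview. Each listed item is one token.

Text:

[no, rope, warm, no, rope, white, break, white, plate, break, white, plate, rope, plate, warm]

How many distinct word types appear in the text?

Distinct types: {break, no, plate, rope, warm, white}
V = 6

6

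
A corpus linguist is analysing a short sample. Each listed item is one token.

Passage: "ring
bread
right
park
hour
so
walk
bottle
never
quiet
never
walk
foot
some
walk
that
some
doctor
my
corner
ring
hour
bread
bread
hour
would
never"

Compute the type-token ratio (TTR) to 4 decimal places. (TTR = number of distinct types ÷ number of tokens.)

N = 27 tokens, V = 17 types.
TTR = V / N = 17 / 27 = 0.6296

0.6296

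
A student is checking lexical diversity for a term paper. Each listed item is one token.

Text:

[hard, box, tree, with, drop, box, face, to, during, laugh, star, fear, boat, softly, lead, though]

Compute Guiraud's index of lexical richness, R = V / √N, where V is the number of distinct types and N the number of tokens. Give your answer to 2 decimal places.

3.75

N = 16, V = 15.
√N = 4.000000
R = 15 / 4.000000 = 3.75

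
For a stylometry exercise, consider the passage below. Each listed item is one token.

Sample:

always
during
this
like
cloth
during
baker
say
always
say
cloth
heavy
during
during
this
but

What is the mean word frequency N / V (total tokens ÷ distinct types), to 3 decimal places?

N = 16 tokens, V = 9 types.
Mean frequency = N / V = 16 / 9 = 1.778

1.778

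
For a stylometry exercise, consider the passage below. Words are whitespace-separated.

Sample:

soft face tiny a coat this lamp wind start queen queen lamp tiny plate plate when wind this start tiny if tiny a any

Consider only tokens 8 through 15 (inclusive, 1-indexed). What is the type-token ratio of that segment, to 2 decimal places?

0.75

Segment tokens 8–15: wind, start, queen, queen, lamp, tiny, plate, plate
Segment N = 8, segment V = 6.
TTR = 6 / 8 = 0.75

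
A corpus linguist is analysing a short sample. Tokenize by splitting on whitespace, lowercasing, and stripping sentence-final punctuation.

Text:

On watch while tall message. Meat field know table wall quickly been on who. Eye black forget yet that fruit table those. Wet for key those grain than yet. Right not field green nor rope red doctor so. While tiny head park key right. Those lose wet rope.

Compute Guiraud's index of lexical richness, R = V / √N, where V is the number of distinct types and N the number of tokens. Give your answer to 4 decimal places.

5.3405

N = 48, V = 37.
√N = 6.928203
R = 37 / 6.928203 = 5.3405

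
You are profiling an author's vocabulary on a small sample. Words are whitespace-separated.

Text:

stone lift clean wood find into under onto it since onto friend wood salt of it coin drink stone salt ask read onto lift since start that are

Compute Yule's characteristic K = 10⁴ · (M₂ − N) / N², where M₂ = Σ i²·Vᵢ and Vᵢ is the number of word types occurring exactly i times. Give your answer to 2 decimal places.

229.59

Frequencies: onto:3, stone:2, lift:2, wood:2, it:2, since:2, salt:2, clean:1, find:1, into:1, under:1, friend:1, of:1, coin:1, drink:1, ask:1, read:1, start:1, that:1, are:1
N = 28. Frequency spectrum: V_1=13, V_2=6, V_3=1
M₂ = 1²·13 + 2²·6 + 3²·1 = 46
K = 10000 × (46 − 28) / 28² = 229.59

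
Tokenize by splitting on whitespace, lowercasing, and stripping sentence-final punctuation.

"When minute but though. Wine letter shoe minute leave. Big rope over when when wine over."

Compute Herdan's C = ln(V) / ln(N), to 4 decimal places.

N = 16, V = 11.
ln(V) = 2.397895, ln(N) = 2.772589
C = 2.397895 / 2.772589 = 0.8649

0.8649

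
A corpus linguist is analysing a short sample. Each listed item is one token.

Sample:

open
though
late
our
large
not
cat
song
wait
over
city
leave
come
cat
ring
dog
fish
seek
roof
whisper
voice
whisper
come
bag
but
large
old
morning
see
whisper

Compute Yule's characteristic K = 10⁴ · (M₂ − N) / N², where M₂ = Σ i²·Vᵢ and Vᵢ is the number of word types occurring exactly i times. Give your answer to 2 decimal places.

133.33

Frequencies: whisper:3, large:2, cat:2, come:2, open:1, though:1, late:1, our:1, not:1, song:1, wait:1, over:1, city:1, leave:1, ring:1, dog:1, fish:1, seek:1, roof:1, voice:1, … (5 more, each freq 1)
N = 30. Frequency spectrum: V_1=21, V_2=3, V_3=1
M₂ = 1²·21 + 2²·3 + 3²·1 = 42
K = 10000 × (42 − 30) / 30² = 133.33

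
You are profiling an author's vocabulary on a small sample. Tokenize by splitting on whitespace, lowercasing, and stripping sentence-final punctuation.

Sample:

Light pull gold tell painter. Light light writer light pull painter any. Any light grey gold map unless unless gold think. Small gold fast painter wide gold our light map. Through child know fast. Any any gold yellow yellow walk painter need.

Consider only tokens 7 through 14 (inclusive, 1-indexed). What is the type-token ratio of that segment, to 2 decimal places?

Segment tokens 7–14: light, writer, light, pull, painter, any, any, light
Segment N = 8, segment V = 5.
TTR = 5 / 8 = 0.63

0.63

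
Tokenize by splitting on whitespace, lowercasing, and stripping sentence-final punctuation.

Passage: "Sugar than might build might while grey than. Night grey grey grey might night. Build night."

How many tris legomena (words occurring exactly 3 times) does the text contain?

Frequencies: grey:4, might:3, night:3, than:2, build:2, sugar:1, while:1
Words with frequency 3: might, night

2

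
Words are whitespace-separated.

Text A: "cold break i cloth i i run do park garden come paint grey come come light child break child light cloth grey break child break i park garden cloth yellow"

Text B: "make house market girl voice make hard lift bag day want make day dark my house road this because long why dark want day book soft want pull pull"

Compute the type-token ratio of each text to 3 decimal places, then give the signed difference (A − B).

TTR(A) = 14/30 = 0.467
TTR(B) = 20/29 = 0.690
Difference = 0.467 − 0.690 = -0.223

-0.223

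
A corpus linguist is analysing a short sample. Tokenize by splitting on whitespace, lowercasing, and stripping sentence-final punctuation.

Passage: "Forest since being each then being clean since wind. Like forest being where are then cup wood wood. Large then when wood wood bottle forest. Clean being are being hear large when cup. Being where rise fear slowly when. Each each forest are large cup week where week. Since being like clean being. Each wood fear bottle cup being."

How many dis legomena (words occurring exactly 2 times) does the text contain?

4

Frequencies: being:9, wood:5, forest:4, each:4, cup:4, since:3, then:3, clean:3, where:3, are:3, large:3, when:3, like:2, bottle:2, fear:2, week:2, wind:1, hear:1, rise:1, slowly:1
Words with frequency 2: bottle, fear, like, week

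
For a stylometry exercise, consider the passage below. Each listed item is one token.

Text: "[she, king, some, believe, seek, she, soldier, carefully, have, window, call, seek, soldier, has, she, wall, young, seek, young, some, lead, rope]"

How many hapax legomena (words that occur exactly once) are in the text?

Frequencies: she:3, seek:3, some:2, soldier:2, young:2, king:1, believe:1, carefully:1, have:1, window:1, call:1, has:1, wall:1, lead:1, rope:1
Hapax (freq=1): believe, call, carefully, has, have, king, lead, rope, wall, window

10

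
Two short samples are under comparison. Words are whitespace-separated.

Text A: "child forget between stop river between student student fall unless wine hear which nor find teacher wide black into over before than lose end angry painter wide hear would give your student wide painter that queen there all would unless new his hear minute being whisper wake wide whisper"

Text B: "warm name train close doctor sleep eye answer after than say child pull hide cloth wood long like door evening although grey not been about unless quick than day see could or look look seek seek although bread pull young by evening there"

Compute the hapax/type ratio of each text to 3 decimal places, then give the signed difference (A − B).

A: hapax=29, V=37, ratio=0.784
B: hapax=31, V=37, ratio=0.838
Difference = 0.784 − 0.838 = -0.054

-0.054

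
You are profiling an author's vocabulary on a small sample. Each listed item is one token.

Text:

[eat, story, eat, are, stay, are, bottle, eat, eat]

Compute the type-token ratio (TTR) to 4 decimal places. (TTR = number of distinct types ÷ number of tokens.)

N = 9 tokens, V = 5 types.
TTR = V / N = 5 / 9 = 0.5556

0.5556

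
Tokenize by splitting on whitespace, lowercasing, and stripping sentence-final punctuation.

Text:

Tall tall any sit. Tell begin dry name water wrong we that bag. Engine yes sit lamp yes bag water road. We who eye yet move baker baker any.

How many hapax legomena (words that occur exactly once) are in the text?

13

Frequencies: tall:2, any:2, sit:2, water:2, we:2, bag:2, yes:2, baker:2, tell:1, begin:1, dry:1, name:1, wrong:1, that:1, engine:1, lamp:1, road:1, who:1, eye:1, yet:1, … (1 more, each freq 1)
Hapax (freq=1): begin, dry, engine, eye, lamp, move, name, road, tell, that, who, wrong, yet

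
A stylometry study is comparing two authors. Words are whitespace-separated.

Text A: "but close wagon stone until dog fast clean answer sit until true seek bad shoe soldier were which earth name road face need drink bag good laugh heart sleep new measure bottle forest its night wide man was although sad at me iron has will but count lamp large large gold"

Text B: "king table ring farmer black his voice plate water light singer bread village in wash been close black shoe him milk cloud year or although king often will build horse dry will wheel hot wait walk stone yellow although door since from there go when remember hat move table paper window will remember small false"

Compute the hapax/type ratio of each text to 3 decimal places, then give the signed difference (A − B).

A: hapax=45, V=48, ratio=0.938
B: hapax=42, V=48, ratio=0.875
Difference = 0.938 − 0.875 = 0.063

0.063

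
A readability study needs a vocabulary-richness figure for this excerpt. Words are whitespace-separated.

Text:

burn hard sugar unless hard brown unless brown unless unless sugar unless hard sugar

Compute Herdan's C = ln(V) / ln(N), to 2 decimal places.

0.61

N = 14, V = 5.
ln(V) = 1.609438, ln(N) = 2.639057
C = 1.609438 / 2.639057 = 0.61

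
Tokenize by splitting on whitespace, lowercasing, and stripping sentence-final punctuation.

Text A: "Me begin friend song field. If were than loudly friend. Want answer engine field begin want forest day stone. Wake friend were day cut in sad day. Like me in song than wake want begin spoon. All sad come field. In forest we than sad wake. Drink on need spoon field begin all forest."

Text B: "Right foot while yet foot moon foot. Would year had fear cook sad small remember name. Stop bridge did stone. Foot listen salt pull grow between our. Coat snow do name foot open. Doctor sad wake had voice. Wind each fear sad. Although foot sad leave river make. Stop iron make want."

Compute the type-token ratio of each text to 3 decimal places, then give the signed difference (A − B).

-0.250

TTR(A) = 27/54 = 0.500
TTR(B) = 39/52 = 0.750
Difference = 0.500 − 0.750 = -0.250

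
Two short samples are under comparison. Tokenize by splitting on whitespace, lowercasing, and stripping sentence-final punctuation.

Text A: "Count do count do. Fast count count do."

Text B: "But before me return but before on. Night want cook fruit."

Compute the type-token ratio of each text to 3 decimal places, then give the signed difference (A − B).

TTR(A) = 3/8 = 0.375
TTR(B) = 9/11 = 0.818
Difference = 0.375 − 0.818 = -0.443

-0.443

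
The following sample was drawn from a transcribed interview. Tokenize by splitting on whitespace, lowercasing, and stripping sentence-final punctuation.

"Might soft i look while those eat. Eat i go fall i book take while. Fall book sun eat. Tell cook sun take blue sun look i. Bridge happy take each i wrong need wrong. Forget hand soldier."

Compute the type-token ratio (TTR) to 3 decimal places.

N = 38 tokens, V = 23 types.
TTR = V / N = 23 / 38 = 0.605

0.605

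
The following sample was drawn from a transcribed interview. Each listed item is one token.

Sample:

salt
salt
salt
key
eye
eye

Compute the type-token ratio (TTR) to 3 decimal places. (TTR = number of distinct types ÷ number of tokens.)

N = 6 tokens, V = 3 types.
TTR = V / N = 3 / 6 = 0.500

0.500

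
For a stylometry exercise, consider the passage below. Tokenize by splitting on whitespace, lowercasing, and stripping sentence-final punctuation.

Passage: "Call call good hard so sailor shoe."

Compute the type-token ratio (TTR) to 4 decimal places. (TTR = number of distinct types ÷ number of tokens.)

0.8571

N = 7 tokens, V = 6 types.
TTR = V / N = 6 / 7 = 0.8571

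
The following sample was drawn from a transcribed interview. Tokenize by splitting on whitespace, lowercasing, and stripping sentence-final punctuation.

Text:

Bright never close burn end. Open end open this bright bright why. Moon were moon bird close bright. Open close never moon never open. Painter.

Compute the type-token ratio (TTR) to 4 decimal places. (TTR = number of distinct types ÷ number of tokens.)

0.4800

N = 25 tokens, V = 12 types.
TTR = V / N = 12 / 25 = 0.4800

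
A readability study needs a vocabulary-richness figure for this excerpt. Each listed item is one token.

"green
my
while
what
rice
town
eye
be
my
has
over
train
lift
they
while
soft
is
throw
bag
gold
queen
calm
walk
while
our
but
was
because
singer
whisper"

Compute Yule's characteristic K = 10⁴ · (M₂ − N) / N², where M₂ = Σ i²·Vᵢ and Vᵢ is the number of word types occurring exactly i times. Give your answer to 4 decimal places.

Frequencies: while:3, my:2, green:1, what:1, rice:1, town:1, eye:1, be:1, has:1, over:1, train:1, lift:1, they:1, soft:1, is:1, throw:1, bag:1, gold:1, queen:1, calm:1, … (7 more, each freq 1)
N = 30. Frequency spectrum: V_1=25, V_2=1, V_3=1
M₂ = 1²·25 + 2²·1 + 3²·1 = 38
K = 10000 × (38 − 30) / 30² = 88.8889

88.8889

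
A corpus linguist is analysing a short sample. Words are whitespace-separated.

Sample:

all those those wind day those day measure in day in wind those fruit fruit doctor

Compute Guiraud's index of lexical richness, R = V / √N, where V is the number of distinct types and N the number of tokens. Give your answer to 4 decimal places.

N = 16, V = 8.
√N = 4.000000
R = 8 / 4.000000 = 2.0000

2.0000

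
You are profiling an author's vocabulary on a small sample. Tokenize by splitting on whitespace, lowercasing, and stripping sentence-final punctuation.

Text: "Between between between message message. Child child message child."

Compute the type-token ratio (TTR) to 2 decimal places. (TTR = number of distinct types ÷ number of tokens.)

0.33

N = 9 tokens, V = 3 types.
TTR = V / N = 3 / 9 = 0.33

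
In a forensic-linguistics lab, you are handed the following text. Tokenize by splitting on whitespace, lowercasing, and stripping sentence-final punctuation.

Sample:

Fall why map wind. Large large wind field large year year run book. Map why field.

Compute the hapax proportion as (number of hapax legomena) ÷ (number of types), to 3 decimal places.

Frequencies: large:3, why:2, map:2, wind:2, field:2, year:2, fall:1, run:1, book:1
Hapax count = 3; type count = 9.
Ratio = 3 / 9 = 0.333

0.333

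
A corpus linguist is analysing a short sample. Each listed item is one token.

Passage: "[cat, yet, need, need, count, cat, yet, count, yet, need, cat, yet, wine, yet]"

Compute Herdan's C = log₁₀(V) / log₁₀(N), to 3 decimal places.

N = 14, V = 5.
log₁₀(V) = 0.698970, log₁₀(N) = 1.146128
C = 0.698970 / 1.146128 = 0.610

0.610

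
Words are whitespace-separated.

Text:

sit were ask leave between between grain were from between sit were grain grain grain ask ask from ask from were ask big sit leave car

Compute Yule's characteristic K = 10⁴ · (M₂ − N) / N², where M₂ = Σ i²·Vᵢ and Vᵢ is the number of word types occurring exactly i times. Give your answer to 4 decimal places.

946.7456

Frequencies: ask:5, were:4, grain:4, sit:3, between:3, from:3, leave:2, big:1, car:1
N = 26. Frequency spectrum: V_1=2, V_2=1, V_3=3, V_4=2, V_5=1
M₂ = 1²·2 + 2²·1 + 3²·3 + 4²·2 + 5²·1 = 90
K = 10000 × (90 − 26) / 26² = 946.7456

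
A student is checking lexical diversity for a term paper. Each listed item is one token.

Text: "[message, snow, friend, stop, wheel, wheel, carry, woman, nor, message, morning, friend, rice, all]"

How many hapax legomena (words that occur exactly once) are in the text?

8

Frequencies: message:2, friend:2, wheel:2, snow:1, stop:1, carry:1, woman:1, nor:1, morning:1, rice:1, all:1
Hapax (freq=1): all, carry, morning, nor, rice, snow, stop, woman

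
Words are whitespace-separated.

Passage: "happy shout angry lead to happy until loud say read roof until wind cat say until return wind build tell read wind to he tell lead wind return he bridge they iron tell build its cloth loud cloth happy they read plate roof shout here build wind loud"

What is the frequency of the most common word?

5

Frequencies: wind:5, happy:3, until:3, loud:3, read:3, build:3, tell:3, shout:2, lead:2, to:2, say:2, roof:2, return:2, he:2, they:2, cloth:2, angry:1, cat:1, bridge:1, iron:1, … (3 more, each freq 1)
Most common: 'wind' with frequency 5.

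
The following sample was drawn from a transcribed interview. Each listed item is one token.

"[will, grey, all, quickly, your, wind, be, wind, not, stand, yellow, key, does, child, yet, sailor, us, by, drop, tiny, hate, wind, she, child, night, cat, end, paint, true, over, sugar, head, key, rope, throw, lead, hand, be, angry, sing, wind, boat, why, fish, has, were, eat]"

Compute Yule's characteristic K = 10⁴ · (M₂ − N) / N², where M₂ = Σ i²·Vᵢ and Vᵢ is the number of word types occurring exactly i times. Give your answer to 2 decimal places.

Frequencies: wind:4, be:2, key:2, child:2, will:1, grey:1, all:1, quickly:1, your:1, not:1, stand:1, yellow:1, does:1, yet:1, sailor:1, us:1, by:1, drop:1, tiny:1, hate:1, … (21 more, each freq 1)
N = 47. Frequency spectrum: V_1=37, V_2=3, V_4=1
M₂ = 1²·37 + 2²·3 + 4²·1 = 65
K = 10000 × (65 − 47) / 47² = 81.48

81.48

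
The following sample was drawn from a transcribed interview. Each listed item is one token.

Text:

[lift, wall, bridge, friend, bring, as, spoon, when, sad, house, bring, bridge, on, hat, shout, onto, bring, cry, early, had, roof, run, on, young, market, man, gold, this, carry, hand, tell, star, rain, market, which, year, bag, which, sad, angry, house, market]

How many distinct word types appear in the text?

33

Distinct types: {angry, as, bag, bridge, bring, carry, cry, early, friend, gold, had, hand, hat, house, lift, man, market, on, onto, rain, roof, run, sad, shout, spoon, star, tell, this, wall, when, which, year, young}
V = 33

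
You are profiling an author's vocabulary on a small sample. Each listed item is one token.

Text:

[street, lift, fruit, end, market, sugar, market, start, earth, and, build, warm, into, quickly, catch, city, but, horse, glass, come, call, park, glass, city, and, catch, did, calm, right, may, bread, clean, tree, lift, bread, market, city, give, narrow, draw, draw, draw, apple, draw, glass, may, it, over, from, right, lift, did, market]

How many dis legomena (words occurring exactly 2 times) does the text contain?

Frequencies: market:4, draw:4, lift:3, city:3, glass:3, and:2, catch:2, did:2, right:2, may:2, bread:2, street:1, fruit:1, end:1, sugar:1, start:1, earth:1, build:1, warm:1, into:1, … (15 more, each freq 1)
Words with frequency 2: and, bread, catch, did, may, right

6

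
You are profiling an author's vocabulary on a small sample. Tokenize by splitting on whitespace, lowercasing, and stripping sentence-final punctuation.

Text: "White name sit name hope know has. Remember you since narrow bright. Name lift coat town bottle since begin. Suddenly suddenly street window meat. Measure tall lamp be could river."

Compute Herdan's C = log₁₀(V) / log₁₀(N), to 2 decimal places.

0.96

N = 30, V = 26.
log₁₀(V) = 1.414973, log₁₀(N) = 1.477121
C = 1.414973 / 1.477121 = 0.96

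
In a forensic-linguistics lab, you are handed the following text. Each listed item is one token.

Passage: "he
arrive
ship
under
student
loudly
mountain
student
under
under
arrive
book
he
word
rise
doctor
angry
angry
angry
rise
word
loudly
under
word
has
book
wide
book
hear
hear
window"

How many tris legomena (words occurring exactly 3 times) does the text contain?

Frequencies: under:4, book:3, word:3, angry:3, he:2, arrive:2, student:2, loudly:2, rise:2, hear:2, ship:1, mountain:1, doctor:1, has:1, wide:1, window:1
Words with frequency 3: angry, book, word

3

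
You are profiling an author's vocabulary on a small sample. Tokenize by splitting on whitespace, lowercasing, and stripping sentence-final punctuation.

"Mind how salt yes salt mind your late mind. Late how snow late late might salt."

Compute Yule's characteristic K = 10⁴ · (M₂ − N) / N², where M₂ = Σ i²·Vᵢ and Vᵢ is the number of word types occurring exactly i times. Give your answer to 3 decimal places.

1015.625

Frequencies: late:4, mind:3, salt:3, how:2, yes:1, your:1, snow:1, might:1
N = 16. Frequency spectrum: V_1=4, V_2=1, V_3=2, V_4=1
M₂ = 1²·4 + 2²·1 + 3²·2 + 4²·1 = 42
K = 10000 × (42 − 16) / 16² = 1015.625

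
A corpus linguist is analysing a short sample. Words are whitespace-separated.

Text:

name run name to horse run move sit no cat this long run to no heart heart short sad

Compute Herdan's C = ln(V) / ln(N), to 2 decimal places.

0.87

N = 19, V = 13.
ln(V) = 2.564949, ln(N) = 2.944439
C = 2.564949 / 2.944439 = 0.87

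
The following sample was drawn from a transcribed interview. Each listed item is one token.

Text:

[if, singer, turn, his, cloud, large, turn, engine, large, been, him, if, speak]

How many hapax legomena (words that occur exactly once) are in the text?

Frequencies: if:2, turn:2, large:2, singer:1, his:1, cloud:1, engine:1, been:1, him:1, speak:1
Hapax (freq=1): been, cloud, engine, him, his, singer, speak

7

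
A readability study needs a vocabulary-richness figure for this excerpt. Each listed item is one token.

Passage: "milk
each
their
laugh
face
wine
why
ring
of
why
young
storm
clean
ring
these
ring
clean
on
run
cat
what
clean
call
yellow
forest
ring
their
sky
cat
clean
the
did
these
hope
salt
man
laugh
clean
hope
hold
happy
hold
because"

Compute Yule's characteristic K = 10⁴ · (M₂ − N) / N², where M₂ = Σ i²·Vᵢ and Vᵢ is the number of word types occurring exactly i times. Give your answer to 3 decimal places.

Frequencies: clean:5, ring:4, their:2, laugh:2, why:2, these:2, cat:2, hope:2, hold:2, milk:1, each:1, face:1, wine:1, of:1, young:1, storm:1, on:1, run:1, what:1, call:1, … (9 more, each freq 1)
N = 43. Frequency spectrum: V_1=20, V_2=7, V_4=1, V_5=1
M₂ = 1²·20 + 2²·7 + 4²·1 + 5²·1 = 89
K = 10000 × (89 − 43) / 43² = 248.783

248.783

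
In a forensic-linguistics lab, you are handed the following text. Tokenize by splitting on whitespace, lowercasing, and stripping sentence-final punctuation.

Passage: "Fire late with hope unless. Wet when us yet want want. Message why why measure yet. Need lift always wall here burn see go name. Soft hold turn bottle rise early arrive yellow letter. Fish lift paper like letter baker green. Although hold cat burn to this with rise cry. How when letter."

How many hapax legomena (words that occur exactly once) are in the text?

32

Frequencies: letter:3, with:2, when:2, yet:2, want:2, why:2, lift:2, burn:2, hold:2, rise:2, fire:1, late:1, hope:1, unless:1, wet:1, us:1, message:1, measure:1, need:1, always:1, … (22 more, each freq 1)
Hapax (freq=1): although, always, arrive, baker, bottle, cat, cry, early, fire, fish, go, green, here, hope, how, late, like, measure, message, name, need, paper, see, soft, this, to, turn, unless, us, wall, wet, yellow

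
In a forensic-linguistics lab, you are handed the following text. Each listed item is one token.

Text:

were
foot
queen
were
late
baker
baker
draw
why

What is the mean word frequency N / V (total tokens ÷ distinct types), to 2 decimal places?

N = 9 tokens, V = 7 types.
Mean frequency = N / V = 9 / 7 = 1.29

1.29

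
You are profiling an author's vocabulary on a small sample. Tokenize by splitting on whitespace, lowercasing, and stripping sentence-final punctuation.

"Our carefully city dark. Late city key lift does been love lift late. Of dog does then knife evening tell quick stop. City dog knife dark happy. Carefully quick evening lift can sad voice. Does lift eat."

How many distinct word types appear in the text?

Distinct types: {been, can, carefully, city, dark, does, dog, eat, evening, happy, key, knife, late, lift, love, of, our, quick, sad, stop, tell, then, voice}
V = 23

23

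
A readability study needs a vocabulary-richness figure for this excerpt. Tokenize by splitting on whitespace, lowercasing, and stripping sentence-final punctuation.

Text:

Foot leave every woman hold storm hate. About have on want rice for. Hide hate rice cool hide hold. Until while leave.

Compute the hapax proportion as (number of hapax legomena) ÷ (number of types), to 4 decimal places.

0.7059

Frequencies: leave:2, hold:2, hate:2, rice:2, hide:2, foot:1, every:1, woman:1, storm:1, about:1, have:1, on:1, want:1, for:1, cool:1, until:1, while:1
Hapax count = 12; type count = 17.
Ratio = 12 / 17 = 0.7059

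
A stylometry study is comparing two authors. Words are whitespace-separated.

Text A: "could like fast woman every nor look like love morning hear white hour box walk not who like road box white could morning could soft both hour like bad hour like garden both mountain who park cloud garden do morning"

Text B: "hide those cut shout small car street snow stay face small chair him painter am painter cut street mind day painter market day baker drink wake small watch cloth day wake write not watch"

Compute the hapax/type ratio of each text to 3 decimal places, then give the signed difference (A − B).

A: hapax=16, V=25, ratio=0.640
B: hapax=17, V=24, ratio=0.708
Difference = 0.640 − 0.708 = -0.068

-0.068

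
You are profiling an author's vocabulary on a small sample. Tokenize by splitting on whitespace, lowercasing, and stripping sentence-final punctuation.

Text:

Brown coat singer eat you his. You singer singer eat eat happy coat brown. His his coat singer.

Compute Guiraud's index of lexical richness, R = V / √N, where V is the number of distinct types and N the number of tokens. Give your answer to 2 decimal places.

N = 18, V = 7.
√N = 4.242641
R = 7 / 4.242641 = 1.65

1.65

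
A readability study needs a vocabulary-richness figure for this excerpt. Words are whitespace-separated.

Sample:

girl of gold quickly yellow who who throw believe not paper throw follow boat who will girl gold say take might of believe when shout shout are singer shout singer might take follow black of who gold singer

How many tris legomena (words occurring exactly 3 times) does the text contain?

4

Frequencies: who:4, of:3, gold:3, shout:3, singer:3, girl:2, throw:2, believe:2, follow:2, take:2, might:2, quickly:1, yellow:1, not:1, paper:1, boat:1, will:1, say:1, when:1, are:1, … (1 more, each freq 1)
Words with frequency 3: gold, of, shout, singer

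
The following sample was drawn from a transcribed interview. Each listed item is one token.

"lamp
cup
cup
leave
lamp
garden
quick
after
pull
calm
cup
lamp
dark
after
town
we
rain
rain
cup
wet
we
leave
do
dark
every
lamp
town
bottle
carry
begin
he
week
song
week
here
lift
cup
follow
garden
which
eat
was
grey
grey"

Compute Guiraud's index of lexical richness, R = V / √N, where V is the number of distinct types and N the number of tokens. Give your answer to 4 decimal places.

4.2212

N = 44, V = 28.
√N = 6.633250
R = 28 / 6.633250 = 4.2212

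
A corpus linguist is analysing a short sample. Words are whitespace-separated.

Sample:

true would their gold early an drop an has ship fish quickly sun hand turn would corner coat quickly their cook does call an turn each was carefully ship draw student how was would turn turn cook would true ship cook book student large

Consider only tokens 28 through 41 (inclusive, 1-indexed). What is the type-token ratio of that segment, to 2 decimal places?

0.71

Segment tokens 28–41: carefully, ship, draw, student, how, was, would, turn, turn, cook, would, true, ship, cook
Segment N = 14, segment V = 10.
TTR = 10 / 14 = 0.71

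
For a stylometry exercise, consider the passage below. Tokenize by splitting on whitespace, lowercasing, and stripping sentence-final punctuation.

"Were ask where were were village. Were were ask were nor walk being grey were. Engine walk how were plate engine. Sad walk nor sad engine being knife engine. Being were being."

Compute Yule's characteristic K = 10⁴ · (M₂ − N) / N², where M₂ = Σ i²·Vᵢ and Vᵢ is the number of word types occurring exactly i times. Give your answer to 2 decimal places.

Frequencies: were:9, being:4, engine:4, walk:3, ask:2, nor:2, sad:2, where:1, village:1, grey:1, how:1, plate:1, knife:1
N = 32. Frequency spectrum: V_1=6, V_2=3, V_3=1, V_4=2, V_9=1
M₂ = 1²·6 + 2²·3 + 3²·1 + 4²·2 + 9²·1 = 140
K = 10000 × (140 − 32) / 32² = 1054.69

1054.69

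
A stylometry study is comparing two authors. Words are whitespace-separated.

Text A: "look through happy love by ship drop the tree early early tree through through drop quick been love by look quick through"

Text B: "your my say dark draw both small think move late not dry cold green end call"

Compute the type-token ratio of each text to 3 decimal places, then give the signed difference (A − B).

-0.455

TTR(A) = 12/22 = 0.545
TTR(B) = 16/16 = 1.000
Difference = 0.545 − 1.000 = -0.455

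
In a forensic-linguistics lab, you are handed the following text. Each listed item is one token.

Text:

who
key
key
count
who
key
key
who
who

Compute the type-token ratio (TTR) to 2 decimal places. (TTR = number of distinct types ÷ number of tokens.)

0.33

N = 9 tokens, V = 3 types.
TTR = V / N = 3 / 9 = 0.33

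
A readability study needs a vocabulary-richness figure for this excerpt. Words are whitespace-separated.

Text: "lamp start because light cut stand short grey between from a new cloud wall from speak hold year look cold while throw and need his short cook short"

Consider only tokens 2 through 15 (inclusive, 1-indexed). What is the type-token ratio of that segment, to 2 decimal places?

Segment tokens 2–15: start, because, light, cut, stand, short, grey, between, from, a, new, cloud, wall, from
Segment N = 14, segment V = 13.
TTR = 13 / 14 = 0.93

0.93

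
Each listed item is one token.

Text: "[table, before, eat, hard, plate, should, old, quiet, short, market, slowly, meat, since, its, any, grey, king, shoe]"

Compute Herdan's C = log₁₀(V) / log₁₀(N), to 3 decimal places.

1.000

N = 18, V = 18.
log₁₀(V) = 1.255273, log₁₀(N) = 1.255273
C = 1.255273 / 1.255273 = 1.000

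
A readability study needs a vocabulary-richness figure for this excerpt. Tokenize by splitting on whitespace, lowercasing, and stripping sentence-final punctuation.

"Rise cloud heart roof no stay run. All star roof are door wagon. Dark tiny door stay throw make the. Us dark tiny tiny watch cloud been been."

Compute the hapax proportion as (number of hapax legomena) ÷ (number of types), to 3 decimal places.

0.650

Frequencies: tiny:3, cloud:2, roof:2, stay:2, door:2, dark:2, been:2, rise:1, heart:1, no:1, run:1, all:1, star:1, are:1, wagon:1, throw:1, make:1, the:1, us:1, watch:1
Hapax count = 13; type count = 20.
Ratio = 13 / 20 = 0.650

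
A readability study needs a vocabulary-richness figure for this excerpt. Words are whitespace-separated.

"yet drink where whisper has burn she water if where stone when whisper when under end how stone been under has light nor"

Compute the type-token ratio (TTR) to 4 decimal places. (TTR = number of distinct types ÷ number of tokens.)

N = 23 tokens, V = 17 types.
TTR = V / N = 17 / 23 = 0.7391

0.7391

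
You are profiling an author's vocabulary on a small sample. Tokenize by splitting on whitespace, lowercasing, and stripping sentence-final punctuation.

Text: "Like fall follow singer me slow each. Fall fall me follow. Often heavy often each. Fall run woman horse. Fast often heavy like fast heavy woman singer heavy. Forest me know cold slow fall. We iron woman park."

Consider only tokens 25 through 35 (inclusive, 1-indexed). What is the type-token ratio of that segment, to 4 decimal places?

Segment tokens 25–35: heavy, woman, singer, heavy, forest, me, know, cold, slow, fall, we
Segment N = 11, segment V = 10.
TTR = 10 / 11 = 0.9091

0.9091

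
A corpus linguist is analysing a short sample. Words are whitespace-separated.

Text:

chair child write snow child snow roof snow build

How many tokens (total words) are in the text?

9

Tokens: chair, child, write, snow, child, snow, roof, snow, build
N = 9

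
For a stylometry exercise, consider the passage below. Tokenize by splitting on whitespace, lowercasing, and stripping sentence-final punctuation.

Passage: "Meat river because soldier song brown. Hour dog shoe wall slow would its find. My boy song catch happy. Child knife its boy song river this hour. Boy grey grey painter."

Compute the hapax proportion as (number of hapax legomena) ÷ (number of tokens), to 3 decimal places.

0.548

Frequencies: song:3, boy:3, river:2, hour:2, its:2, grey:2, meat:1, because:1, soldier:1, brown:1, dog:1, shoe:1, wall:1, slow:1, would:1, find:1, my:1, catch:1, happy:1, child:1, … (3 more, each freq 1)
Hapax count = 17; token count = 31.
Ratio = 17 / 31 = 0.548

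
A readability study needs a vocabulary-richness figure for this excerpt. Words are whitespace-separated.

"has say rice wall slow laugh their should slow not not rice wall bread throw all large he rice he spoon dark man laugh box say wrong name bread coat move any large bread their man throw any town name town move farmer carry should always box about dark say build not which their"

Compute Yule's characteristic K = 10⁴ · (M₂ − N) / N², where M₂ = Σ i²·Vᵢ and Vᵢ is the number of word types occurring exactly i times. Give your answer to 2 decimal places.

Frequencies: say:3, rice:3, their:3, not:3, bread:3, wall:2, slow:2, laugh:2, should:2, throw:2, large:2, he:2, dark:2, man:2, box:2, name:2, move:2, any:2, town:2, has:1, … (10 more, each freq 1)
N = 54. Frequency spectrum: V_1=11, V_2=14, V_3=5
M₂ = 1²·11 + 2²·14 + 3²·5 = 112
K = 10000 × (112 − 54) / 54² = 198.90

198.90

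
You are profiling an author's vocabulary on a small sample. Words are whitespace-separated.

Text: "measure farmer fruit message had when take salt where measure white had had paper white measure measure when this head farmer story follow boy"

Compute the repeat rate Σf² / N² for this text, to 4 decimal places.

0.0833

Frequencies: measure:4, had:3, farmer:2, when:2, white:2, fruit:1, message:1, take:1, salt:1, where:1, paper:1, this:1, head:1, story:1, follow:1, boy:1
Σf² = 48; N² = 576
Repeat rate = 48 / 576 = 0.0833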